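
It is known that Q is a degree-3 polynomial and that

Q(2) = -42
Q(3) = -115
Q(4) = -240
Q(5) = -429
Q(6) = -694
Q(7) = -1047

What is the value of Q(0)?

Write Q(t) = at³ + bt² + ct + d; the 6 given values yield a linear system in the 4 coefficients.
Solving, Q(t) = -2t³ - 8t² + 5t - 4.
Then Q(0) = -4.

-4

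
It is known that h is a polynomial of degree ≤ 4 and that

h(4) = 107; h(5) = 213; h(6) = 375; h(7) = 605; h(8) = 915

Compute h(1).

5

Write h(m) = am^4 + bm³ + cm² + dm + e; the 5 given values yield a linear system in the 5 coefficients.
Solving, the leading coefficient vanishes, and h(m) = 2m³ - 2m² + 2m + 3.
Then h(1) = 5.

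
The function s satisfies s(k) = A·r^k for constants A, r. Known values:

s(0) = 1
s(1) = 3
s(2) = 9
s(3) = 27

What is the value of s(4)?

81

Consecutive ratio: 3/1 = 3, and 9/3 = 3, so r = 3.
Then A·3^0 = 1 gives A = 1, and s(k) = 1·3^k.
s(4) = 1·3^4 = 81.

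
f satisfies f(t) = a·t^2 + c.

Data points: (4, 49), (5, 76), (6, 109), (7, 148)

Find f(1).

4

From f(4) = 49 and f(5) = 76: 16a + c = 49 and 25a + c = 76.
Subtracting: 9a = 27, so a = 3; then c = 49 − 3·16 = 1.
So f(t) = 3t² + 1, and f(1) = 4.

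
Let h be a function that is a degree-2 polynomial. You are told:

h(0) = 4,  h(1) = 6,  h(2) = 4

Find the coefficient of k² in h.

Write h(k) = ak² + bk + c; the 3 given values yield a linear system in the 3 coefficients.
Solving, h(k) = -2k² + 4k + 4.
The coefficient of k² is -2.

-2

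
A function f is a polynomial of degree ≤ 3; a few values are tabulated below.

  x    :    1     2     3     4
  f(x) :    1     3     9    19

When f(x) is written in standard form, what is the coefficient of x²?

2

First differences: 2, 6, 10. Second differences: 4, 4.
Level-2 differences are constant, so f has degree 2.
Fitting a degree-2 polynomial gives f(x) = 2x² - 4x + 3.
The coefficient of x² is 2.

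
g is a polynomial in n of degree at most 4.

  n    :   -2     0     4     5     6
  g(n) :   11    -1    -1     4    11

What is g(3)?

Write g(n) = an^4 + bn³ + cn² + dn + e; the 5 given values yield a linear system in the 5 coefficients.
Solving, the top 2 coefficients vanish, and g(n) = n² - 4n - 1.
Then g(3) = -4.

-4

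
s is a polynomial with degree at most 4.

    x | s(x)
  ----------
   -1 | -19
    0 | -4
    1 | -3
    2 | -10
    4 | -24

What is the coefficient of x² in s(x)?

-7

Write s(x) = ax^4 + bx³ + cx² + dx + e; the 5 given values yield a linear system in the 5 coefficients.
Solving, the leading coefficient vanishes, and s(x) = x³ - 7x² + 7x - 4.
The coefficient of x² is -7.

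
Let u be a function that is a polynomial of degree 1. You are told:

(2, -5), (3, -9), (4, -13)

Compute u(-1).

7

First differences: -4, -4.
Level-1 differences are constant, so u has degree 1.
Fitting a degree-1 polynomial gives u(t) = -4t + 3.
Then u(-1) = 7.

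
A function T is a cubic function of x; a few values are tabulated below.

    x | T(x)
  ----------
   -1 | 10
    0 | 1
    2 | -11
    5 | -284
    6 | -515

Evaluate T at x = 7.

-846

Write T(x) = ax³ + bx² + cx + d; the 5 given values yield a linear system in the 4 coefficients.
Solving, T(x) = -3x³ + 4x² - 2x + 1.
Then T(7) = -846.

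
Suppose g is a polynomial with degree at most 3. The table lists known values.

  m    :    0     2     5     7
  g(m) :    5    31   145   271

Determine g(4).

Write g(m) = am³ + bm² + cm + d; the 4 given values yield a linear system in the 4 coefficients.
Solving, the leading coefficient vanishes, and g(m) = 5m² + 3m + 5.
Then g(4) = 97.

97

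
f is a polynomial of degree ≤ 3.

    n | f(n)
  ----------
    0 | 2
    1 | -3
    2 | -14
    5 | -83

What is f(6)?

-118

Write f(n) = an³ + bn² + cn + d; the 4 given values yield a linear system in the 4 coefficients.
Solving, the leading coefficient vanishes, and f(n) = -3n² - 2n + 2.
Then f(6) = -118.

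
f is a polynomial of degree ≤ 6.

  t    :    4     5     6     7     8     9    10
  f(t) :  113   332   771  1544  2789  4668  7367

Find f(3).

First differences: 219, 439, 773, 1245, 1879, 2699. Second differences: 220, 334, 472, 634, 820. Third differences: 114, 138, 162, 186. Fourth differences: 24, 24, 24.
Level-4 differences are constant, so f has degree 4.
Fitting a degree-4 polynomial gives f(t) = t^4 - 3t³ + 4t² - 3t - 3.
Then f(3) = 24.

24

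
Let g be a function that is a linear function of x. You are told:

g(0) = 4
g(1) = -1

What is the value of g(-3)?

19

Write g(x) = ax + b; the 2 given values yield a linear system in the 2 coefficients.
Solving, g(x) = -5x + 4.
Then g(-3) = 19.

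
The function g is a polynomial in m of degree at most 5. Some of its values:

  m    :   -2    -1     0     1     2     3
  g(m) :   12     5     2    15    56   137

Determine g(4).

Write g(m) = am^5 + bm^4 + cm³ + dm² + em + p; the 6 given values yield a linear system in the 6 coefficients.
Solving, the top 2 coefficients vanish, and g(m) = 2m³ + 8m² + 3m + 2.
Then g(4) = 270.

270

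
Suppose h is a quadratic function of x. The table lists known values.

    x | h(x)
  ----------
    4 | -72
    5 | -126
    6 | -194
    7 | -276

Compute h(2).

-6

Write h(x) = ax² + bx + c; the 4 given values yield a linear system in the 3 coefficients.
Solving, h(x) = -7x² + 9x + 4.
Then h(2) = -6.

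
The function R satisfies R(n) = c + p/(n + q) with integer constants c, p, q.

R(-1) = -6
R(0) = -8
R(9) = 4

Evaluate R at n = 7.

(R(n) − c)(n + q) = p for each data point; the three points give a linear system in c and q, then p follows.
Solving: c = 0, q = -3, p = 24, so R(n) = 24/(n − 3).
Then R(7) = 0 + 24/4 = 6.

6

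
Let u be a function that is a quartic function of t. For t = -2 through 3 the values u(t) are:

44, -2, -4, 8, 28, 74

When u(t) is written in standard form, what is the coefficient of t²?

First differences: -46, -2, 12, 20, 46. Second differences: 44, 14, 8, 26. Third differences: -30, -6, 18. Fourth differences: 24, 24.
Level-4 differences are constant, so u has degree 4.
Fitting a degree-4 polynomial gives u(t) = t^4 - 3t³ + 6t² + 8t - 4.
The coefficient of t² is 6.

6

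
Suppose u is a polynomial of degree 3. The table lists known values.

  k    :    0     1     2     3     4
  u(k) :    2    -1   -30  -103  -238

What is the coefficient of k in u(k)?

4

First differences: -3, -29, -73, -135. Second differences: -26, -44, -62. Third differences: -18, -18.
Level-3 differences are constant, so u has degree 3.
Fitting a degree-3 polynomial gives u(k) = -3k³ - 4k² + 4k + 2.
The coefficient of k is 4.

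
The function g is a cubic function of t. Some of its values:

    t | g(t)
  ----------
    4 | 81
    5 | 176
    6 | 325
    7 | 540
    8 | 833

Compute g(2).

5

First differences: 95, 149, 215, 293. Second differences: 54, 66, 78. Third differences: 12, 12.
Level-3 differences are constant, so g has degree 3.
Fitting a degree-3 polynomial gives g(t) = 2t³ - 3t² + 1.
Then g(2) = 5.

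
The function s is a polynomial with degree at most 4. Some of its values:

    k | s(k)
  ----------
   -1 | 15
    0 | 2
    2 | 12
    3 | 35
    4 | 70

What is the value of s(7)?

247

Write s(k) = ak^4 + bk³ + ck² + dk + e; the 5 given values yield a linear system in the 5 coefficients.
Solving, the top 2 coefficients vanish, and s(k) = 6k² - 7k + 2.
Then s(7) = 247.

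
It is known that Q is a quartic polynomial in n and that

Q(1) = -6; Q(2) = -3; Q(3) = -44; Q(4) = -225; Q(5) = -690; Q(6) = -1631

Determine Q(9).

First differences: 3, -41, -181, -465, -941. Second differences: -44, -140, -284, -476. Third differences: -96, -144, -192. Fourth differences: -48, -48.
Level-4 differences are constant, so Q has degree 4.
Fitting a degree-4 polynomial gives Q(n) = -2n^4 + 4n³ + 4n² - 7n - 5.
Then Q(9) = -9950.

-9950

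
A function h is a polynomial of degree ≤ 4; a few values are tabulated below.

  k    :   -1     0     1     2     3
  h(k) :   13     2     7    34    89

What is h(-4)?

First differences: -11, 5, 27, 55. Second differences: 16, 22, 28. Third differences: 6, 6.
Level-3 differences are constant, so h has degree 3.
Fitting a degree-3 polynomial gives h(k) = k³ + 8k² - 4k + 2.
Then h(-4) = 82.

82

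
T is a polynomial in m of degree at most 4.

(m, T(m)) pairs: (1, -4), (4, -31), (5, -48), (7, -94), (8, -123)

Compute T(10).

-193

Write T(m) = am^4 + bm³ + cm² + dm + e; the 5 given values yield a linear system in the 5 coefficients.
Solving, the top 2 coefficients vanish, and T(m) = -2m² + m - 3.
Then T(10) = -193.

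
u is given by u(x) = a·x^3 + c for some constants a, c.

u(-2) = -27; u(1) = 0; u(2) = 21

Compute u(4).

From u(-2) = -27 and u(1) = 0: -8a + c = -27 and 1a + c = 0.
Subtracting: 9a = 27, so a = 3; then c = -27 − 3·(-8) = -3.
So u(x) = 3x³ − 3, and u(4) = 189.

189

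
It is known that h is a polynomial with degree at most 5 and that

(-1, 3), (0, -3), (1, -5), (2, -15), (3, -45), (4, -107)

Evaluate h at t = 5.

First differences: -6, -2, -10, -30, -62. Second differences: 4, -8, -20, -32. Third differences: -12, -12, -12.
Level-3 differences are constant, so h has degree 3.
Fitting a degree-3 polynomial gives h(t) = -2t³ + 2t² - 2t - 3.
Then h(5) = -213.

-213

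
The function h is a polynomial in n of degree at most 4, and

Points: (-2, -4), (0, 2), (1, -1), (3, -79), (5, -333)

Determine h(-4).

54

Write h(n) = an^4 + bn³ + cn² + dn + e; the 5 given values yield a linear system in the 5 coefficients.
Solving, the leading coefficient vanishes, and h(n) = -2n³ - 4n² + 3n + 2.
Then h(-4) = 54.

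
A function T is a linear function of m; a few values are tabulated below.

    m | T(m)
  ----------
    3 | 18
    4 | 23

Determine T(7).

Write T(m) = am + b; the 2 given values yield a linear system in the 2 coefficients.
Solving, T(m) = 5m + 3.
Then T(7) = 38.

38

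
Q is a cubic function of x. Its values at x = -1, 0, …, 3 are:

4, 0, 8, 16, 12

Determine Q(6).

-192

Write Q(x) = ax³ + bx² + cx + d; the 5 given values yield a linear system in the 4 coefficients.
Solving, Q(x) = -2x³ + 6x² + 4x.
Then Q(6) = -192.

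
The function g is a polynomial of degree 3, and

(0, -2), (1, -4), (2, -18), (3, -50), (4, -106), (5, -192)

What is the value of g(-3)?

-8

First differences: -2, -14, -32, -56, -86. Second differences: -12, -18, -24, -30. Third differences: -6, -6, -6.
Level-3 differences are constant, so g has degree 3.
Fitting a degree-3 polynomial gives g(n) = -n³ - 3n² + 2n - 2.
Then g(-3) = -8.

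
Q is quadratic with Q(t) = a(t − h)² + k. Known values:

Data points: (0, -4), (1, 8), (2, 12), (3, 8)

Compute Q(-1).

-24

First differences 12, 4, -4; second difference -8 = 2a, so a = -4.
Expanding, the t-coefficient is −2ah = 8h; matching it to the data gives h = 2, and then k = 12.
So Q(t) = -4(t − 2)² + 12.
Q(-1) = -4·(-3)² + 12 = -24.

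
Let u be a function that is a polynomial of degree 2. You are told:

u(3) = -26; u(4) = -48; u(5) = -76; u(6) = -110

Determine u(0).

First differences: -22, -28, -34. Second differences: -6, -6.
Level-2 differences are constant, so u has degree 2.
Fitting a degree-2 polynomial gives u(t) = -3t² - t + 4.
Then u(0) = 4.

4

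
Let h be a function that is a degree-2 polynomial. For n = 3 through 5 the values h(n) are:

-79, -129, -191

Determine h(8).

-449

Write h(n) = an² + bn + c; the 3 given values yield a linear system in the 3 coefficients.
Solving, h(n) = -6n² - 8n - 1.
Then h(8) = -449.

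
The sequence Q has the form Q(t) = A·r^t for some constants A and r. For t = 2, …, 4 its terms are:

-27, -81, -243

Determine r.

3

Consecutive ratio: -81/(-27) = 3, and -243/(-81) = 3, so r = 3.
Then A·3^2 = -27 gives A = -3, and Q(t) = -3·3^t.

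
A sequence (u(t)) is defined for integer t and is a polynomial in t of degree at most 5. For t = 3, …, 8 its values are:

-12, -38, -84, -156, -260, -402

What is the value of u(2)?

First differences: -26, -46, -72, -104, -142. Second differences: -20, -26, -32, -38. Third differences: -6, -6, -6.
Level-3 differences are constant, so u has degree 3.
Fitting a degree-3 polynomial gives u(t) = -t³ + 2t² - 3t + 6.
Then u(2) = 0.

0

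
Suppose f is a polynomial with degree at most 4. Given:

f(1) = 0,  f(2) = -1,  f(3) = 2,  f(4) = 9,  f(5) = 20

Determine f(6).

Write f(x) = ax^4 + bx³ + cx² + dx + e; the 5 given values yield a linear system in the 5 coefficients.
Solving, the top 2 coefficients vanish, and f(x) = 2x² - 7x + 5.
Then f(6) = 35.

35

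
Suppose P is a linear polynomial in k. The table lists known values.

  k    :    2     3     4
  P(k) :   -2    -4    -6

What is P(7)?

-12

First differences: -2, -2.
Level-1 differences are constant, so P has degree 1.
Fitting a degree-1 polynomial gives P(k) = -2k + 2.
Then P(7) = -12.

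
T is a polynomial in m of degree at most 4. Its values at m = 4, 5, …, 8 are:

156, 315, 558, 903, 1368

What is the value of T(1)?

First differences: 159, 243, 345, 465. Second differences: 84, 102, 120. Third differences: 18, 18.
Level-3 differences are constant, so T has degree 3.
Fitting a degree-3 polynomial gives T(m) = 3m³ - 3m² + 3m.
Then T(1) = 3.

3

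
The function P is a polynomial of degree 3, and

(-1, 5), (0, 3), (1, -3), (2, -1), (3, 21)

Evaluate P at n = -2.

Write P(n) = an³ + bn² + cn + d; the 5 given values yield a linear system in the 4 coefficients.
Solving, P(n) = 2n³ - 2n² - 6n + 3.
Then P(-2) = -9.

-9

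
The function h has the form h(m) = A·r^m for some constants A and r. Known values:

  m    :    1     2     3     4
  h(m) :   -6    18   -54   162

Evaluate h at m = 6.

1458

Consecutive ratio: 18/(-6) = -3, and -54/18 = -3, so r = -3.
Then A·(-3)^1 = -6 gives A = 2, and h(m) = 2·(-3)^m.
h(6) = 2·(-3)^6 = 1458.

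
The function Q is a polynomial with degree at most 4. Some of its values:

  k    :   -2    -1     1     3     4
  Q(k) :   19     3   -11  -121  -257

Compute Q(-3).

Write Q(k) = ak^4 + bk³ + ck² + dk + e; the 5 given values yield a linear system in the 5 coefficients.
Solving, the leading coefficient vanishes, and Q(k) = -3k³ - 3k² - 4k - 1.
Then Q(-3) = 65.

65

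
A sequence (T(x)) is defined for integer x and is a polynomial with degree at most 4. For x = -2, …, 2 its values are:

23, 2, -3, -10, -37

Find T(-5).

362

First differences: -21, -5, -7, -27. Second differences: 16, -2, -20. Third differences: -18, -18.
Level-3 differences are constant, so T has degree 3.
Fitting a degree-3 polynomial gives T(x) = -3x³ - x² - 3x - 3.
Then T(-5) = 362.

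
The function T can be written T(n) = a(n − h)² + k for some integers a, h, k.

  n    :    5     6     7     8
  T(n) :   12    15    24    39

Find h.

5

First differences 3, 9, 15; second difference 6 = 2a, so a = 3.
Expanding, the n-coefficient is −2ah = -6h; matching it to the data gives h = 5, and then k = 12.
So T(n) = 3(n − 5)² + 12.
Hence h = 5.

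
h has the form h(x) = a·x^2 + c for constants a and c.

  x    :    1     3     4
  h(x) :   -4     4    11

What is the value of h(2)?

From h(1) = -4 and h(3) = 4: 1a + c = -4 and 9a + c = 4.
Subtracting: 8a = 8, so a = 1; then c = -4 − 1·1 = -5.
So h(x) = 1x² − 5, and h(2) = -1.

-1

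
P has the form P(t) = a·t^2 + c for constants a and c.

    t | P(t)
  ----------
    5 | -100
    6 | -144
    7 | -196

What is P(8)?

From P(5) = -100 and P(6) = -144: 25a + c = -100 and 36a + c = -144.
Subtracting: 11a = -44, so a = -4; then c = -100 − (-4)·25 = 0.
So P(t) = -4t² + 0, and P(8) = -256.

-256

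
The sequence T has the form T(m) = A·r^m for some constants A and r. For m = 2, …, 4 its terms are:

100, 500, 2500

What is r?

Consecutive ratio: 500/100 = 5, and 2500/500 = 5, so r = 5.
Then A·5^2 = 100 gives A = 4, and T(m) = 4·5^m.

5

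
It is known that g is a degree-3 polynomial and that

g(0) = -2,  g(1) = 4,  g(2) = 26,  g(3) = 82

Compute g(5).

Write g(n) = an³ + bn² + cn + d; the 4 given values yield a linear system in the 4 coefficients.
Solving, g(n) = 3n³ - n² + 4n - 2.
Then g(5) = 368.

368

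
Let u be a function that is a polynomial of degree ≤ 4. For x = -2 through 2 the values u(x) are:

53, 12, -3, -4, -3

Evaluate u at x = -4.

First differences: -41, -15, -1, 1. Second differences: 26, 14, 2. Third differences: -12, -12.
Level-3 differences are constant, so u has degree 3.
Fitting a degree-3 polynomial gives u(x) = -2x³ + 7x² - 6x - 3.
Then u(-4) = 261.

261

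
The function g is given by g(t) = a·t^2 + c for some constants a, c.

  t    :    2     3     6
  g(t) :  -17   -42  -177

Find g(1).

From g(2) = -17 and g(3) = -42: 4a + c = -17 and 9a + c = -42.
Subtracting: 5a = -25, so a = -5; then c = -17 − (-5)·4 = 3.
So g(t) = -5t² + 3, and g(1) = -2.

-2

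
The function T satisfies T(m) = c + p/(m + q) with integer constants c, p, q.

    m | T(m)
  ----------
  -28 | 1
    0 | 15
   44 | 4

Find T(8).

7

(T(m) − c)(m + q) = p for each data point; the three points give a linear system in c and q, then p follows.
Solving: c = 3, q = 4, p = 48, so T(m) = 3 + 48/(m + 4).
Then T(8) = 3 + 48/12 = 7.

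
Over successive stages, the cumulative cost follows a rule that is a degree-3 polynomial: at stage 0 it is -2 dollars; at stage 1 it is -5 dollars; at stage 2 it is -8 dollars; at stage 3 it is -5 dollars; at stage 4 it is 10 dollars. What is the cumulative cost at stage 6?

Write the value at n as h(n).
First differences: -3, -3, 3, 15. Second differences: 0, 6, 12. Third differences: 6, 6.
Level-3 differences are constant, so h has degree 3.
Fitting a degree-3 polynomial gives h(n) = n³ - 3n² - n - 2.
Then h(6) = 100.

100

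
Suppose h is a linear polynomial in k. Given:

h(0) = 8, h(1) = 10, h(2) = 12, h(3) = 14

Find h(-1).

First differences: 2, 2, 2.
Level-1 differences are constant, so h has degree 1.
Fitting a degree-1 polynomial gives h(k) = 2k + 8.
Then h(-1) = 6.

6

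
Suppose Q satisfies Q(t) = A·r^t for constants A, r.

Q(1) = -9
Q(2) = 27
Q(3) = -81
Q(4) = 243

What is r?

-3

Consecutive ratio: 27/(-9) = -3, and -81/27 = -3, so r = -3.
Then A·(-3)^1 = -9 gives A = 3, and Q(t) = 3·(-3)^t.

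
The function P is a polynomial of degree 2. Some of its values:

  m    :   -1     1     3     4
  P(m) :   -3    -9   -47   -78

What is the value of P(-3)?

-29

Write P(m) = am² + bm + c; the 4 given values yield a linear system in the 3 coefficients.
Solving, P(m) = -4m² - 3m - 2.
Then P(-3) = -29.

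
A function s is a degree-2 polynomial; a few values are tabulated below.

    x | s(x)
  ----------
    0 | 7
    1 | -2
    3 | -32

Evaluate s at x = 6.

-107

Write s(x) = ax² + bx + c; the 3 given values yield a linear system in the 3 coefficients.
Solving, s(x) = -2x² - 7x + 7.
Then s(6) = -107.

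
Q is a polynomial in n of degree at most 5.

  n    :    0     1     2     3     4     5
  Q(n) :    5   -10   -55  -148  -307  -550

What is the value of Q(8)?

-1963

First differences: -15, -45, -93, -159, -243. Second differences: -30, -48, -66, -84. Third differences: -18, -18, -18.
Level-3 differences are constant, so Q has degree 3.
Fitting a degree-3 polynomial gives Q(n) = -3n³ - 6n² - 6n + 5.
Then Q(8) = -1963.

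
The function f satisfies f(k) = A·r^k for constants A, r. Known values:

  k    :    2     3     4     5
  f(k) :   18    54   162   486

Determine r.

Consecutive ratio: 54/18 = 3, and 162/54 = 3, so r = 3.
Then A·3^2 = 18 gives A = 2, and f(k) = 2·3^k.

3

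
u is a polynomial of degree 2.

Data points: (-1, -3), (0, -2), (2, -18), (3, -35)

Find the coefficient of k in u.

-2

Write u(k) = ak² + bk + c; the 4 given values yield a linear system in the 3 coefficients.
Solving, u(k) = -3k² - 2k - 2.
The coefficient of k is -2.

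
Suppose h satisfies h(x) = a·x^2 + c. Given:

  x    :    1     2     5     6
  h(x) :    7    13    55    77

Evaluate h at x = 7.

From h(1) = 7 and h(2) = 13: 1a + c = 7 and 4a + c = 13.
Subtracting: 3a = 6, so a = 2; then c = 7 − 2·1 = 5.
So h(x) = 2x² + 5, and h(7) = 103.

103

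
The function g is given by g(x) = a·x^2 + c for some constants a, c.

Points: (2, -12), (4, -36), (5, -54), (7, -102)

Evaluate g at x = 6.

From g(2) = -12 and g(4) = -36: 4a + c = -12 and 16a + c = -36.
Subtracting: 12a = -24, so a = -2; then c = -12 − (-2)·4 = -4.
So g(x) = -2x² − 4, and g(6) = -76.

-76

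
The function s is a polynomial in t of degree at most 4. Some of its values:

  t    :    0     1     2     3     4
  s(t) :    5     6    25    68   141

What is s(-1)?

First differences: 1, 19, 43, 73. Second differences: 18, 24, 30. Third differences: 6, 6.
Level-3 differences are constant, so s has degree 3.
Fitting a degree-3 polynomial gives s(t) = t³ + 6t² - 6t + 5.
Then s(-1) = 16.

16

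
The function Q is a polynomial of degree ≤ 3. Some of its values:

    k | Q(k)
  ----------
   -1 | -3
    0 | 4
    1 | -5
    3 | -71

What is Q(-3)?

-65

Write Q(k) = ak³ + bk² + ck + d; the 4 given values yield a linear system in the 4 coefficients.
Solving, the leading coefficient vanishes, and Q(k) = -8k² - k + 4.
Then Q(-3) = -65.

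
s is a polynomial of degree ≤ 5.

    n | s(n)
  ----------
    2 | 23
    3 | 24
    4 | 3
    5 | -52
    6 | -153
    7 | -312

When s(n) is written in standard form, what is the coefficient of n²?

First differences: 1, -21, -55, -101, -159. Second differences: -22, -34, -46, -58. Third differences: -12, -12, -12.
Level-3 differences are constant, so s has degree 3.
Fitting a degree-3 polynomial gives s(n) = -2n³ + 7n² + 4n + 3.
The coefficient of n² is 7.

7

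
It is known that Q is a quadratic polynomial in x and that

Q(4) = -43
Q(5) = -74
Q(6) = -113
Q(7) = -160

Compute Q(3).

-20

First differences: -31, -39, -47. Second differences: -8, -8.
Level-2 differences are constant, so Q has degree 2.
Fitting a degree-2 polynomial gives Q(x) = -4x² + 5x + 1.
Then Q(3) = -20.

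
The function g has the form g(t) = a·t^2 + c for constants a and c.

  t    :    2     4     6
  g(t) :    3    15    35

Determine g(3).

From g(2) = 3 and g(4) = 15: 4a + c = 3 and 16a + c = 15.
Subtracting: 12a = 12, so a = 1; then c = 3 − 1·4 = -1.
So g(t) = 1t² − 1, and g(3) = 8.

8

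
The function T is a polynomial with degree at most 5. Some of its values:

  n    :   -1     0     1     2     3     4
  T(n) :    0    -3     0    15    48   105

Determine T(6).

First differences: -3, 3, 15, 33, 57. Second differences: 6, 12, 18, 24. Third differences: 6, 6, 6.
Level-3 differences are constant, so T has degree 3.
Fitting a degree-3 polynomial gives T(n) = n³ + 3n² - n - 3.
Then T(6) = 315.

315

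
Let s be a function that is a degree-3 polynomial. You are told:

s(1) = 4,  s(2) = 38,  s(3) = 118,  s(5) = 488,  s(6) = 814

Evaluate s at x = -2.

Write s(x) = ax³ + bx² + cx + d; the 5 given values yield a linear system in the 4 coefficients.
Solving, s(x) = 3x³ + 5x² - 2x - 2.
Then s(-2) = -2.

-2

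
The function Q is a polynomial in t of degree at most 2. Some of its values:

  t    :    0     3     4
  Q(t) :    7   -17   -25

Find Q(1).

Write Q(t) = at² + bt + c; the 3 given values yield a linear system in the 3 coefficients.
Solving, the leading coefficient vanishes, and Q(t) = -8t + 7.
Then Q(1) = -1.

-1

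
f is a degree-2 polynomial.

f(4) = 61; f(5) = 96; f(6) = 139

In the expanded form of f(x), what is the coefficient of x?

Write f(x) = ax² + bx + c; the 3 given values yield a linear system in the 3 coefficients.
Solving, f(x) = 4x² - x + 1.
The coefficient of x is -1.

-1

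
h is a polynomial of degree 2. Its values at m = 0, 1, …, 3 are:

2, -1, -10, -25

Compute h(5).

-73

First differences: -3, -9, -15. Second differences: -6, -6.
Level-2 differences are constant, so h has degree 2.
Fitting a degree-2 polynomial gives h(m) = -3m² + 2.
Then h(5) = -73.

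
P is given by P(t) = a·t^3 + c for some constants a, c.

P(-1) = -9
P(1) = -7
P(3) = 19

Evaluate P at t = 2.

From P(-1) = -9 and P(1) = -7: -1a + c = -9 and 1a + c = -7.
Subtracting: 2a = 2, so a = 1; then c = -9 − 1·(-1) = -8.
So P(t) = 1t³ − 8, and P(2) = 0.

0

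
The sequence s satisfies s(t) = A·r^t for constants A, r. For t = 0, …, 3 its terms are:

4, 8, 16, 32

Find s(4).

Consecutive ratio: 8/4 = 2, and 16/8 = 2, so r = 2.
Then A·2^0 = 4 gives A = 4, and s(t) = 4·2^t.
s(4) = 4·2^4 = 64.

64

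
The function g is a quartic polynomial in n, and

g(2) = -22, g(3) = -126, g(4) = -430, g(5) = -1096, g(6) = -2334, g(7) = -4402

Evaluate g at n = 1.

-4

First differences: -104, -304, -666, -1238, -2068. Second differences: -200, -362, -572, -830. Third differences: -162, -210, -258. Fourth differences: -48, -48.
Level-4 differences are constant, so g has degree 4.
Fitting a degree-4 polynomial gives g(n) = -2n^4 + n³ + n² + 2n - 6.
Then g(1) = -4.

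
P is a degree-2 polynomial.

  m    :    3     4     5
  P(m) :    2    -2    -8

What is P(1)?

Write P(m) = am² + bm + c; the 3 given values yield a linear system in the 3 coefficients.
Solving, P(m) = -m² + 3m + 2.
Then P(1) = 4.

4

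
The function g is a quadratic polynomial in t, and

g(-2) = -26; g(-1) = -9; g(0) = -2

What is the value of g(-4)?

-90

Write g(t) = at² + bt + c; the 3 given values yield a linear system in the 3 coefficients.
Solving, g(t) = -5t² + 2t - 2.
Then g(-4) = -90.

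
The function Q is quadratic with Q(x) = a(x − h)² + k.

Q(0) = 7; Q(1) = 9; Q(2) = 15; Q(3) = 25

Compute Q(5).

57

First differences 2, 6, 10; second difference 4 = 2a, so a = 2.
Expanding, the x-coefficient is −2ah = -4h; matching it to the data gives h = 0, and then k = 7.
So Q(x) = 2(x + 0)² + 7.
Q(5) = 2·5² + 7 = 57.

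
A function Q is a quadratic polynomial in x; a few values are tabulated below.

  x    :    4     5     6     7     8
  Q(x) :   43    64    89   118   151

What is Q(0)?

First differences: 21, 25, 29, 33. Second differences: 4, 4, 4.
Level-2 differences are constant, so Q has degree 2.
Fitting a degree-2 polynomial gives Q(x) = 2x² + 3x - 1.
The constant term is Q(0) = -1.

-1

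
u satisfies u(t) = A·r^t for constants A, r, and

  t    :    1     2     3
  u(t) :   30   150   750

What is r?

5

Consecutive ratio: 150/30 = 5, and 750/150 = 5, so r = 5.
Then A·5^1 = 30 gives A = 6, and u(t) = 6·5^t.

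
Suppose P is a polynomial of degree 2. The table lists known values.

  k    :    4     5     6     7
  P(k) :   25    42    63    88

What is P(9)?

First differences: 17, 21, 25. Second differences: 4, 4.
Level-2 differences are constant, so P has degree 2.
Fitting a degree-2 polynomial gives P(k) = 2k² - k - 3.
Then P(9) = 150.

150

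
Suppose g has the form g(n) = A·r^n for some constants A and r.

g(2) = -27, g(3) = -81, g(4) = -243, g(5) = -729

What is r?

Consecutive ratio: -81/(-27) = 3, and -243/(-81) = 3, so r = 3.
Then A·3^2 = -27 gives A = -3, and g(n) = -3·3^n.

3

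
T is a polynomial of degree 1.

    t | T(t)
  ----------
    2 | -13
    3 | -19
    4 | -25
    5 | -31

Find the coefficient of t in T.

-6

Write T(t) = at + b; the 4 given values yield a linear system in the 2 coefficients.
Solving, T(t) = -6t - 1.
The coefficient of t is -6.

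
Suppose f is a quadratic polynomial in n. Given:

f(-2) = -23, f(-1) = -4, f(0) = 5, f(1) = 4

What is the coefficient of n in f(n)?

Write f(n) = an² + bn + c; the 4 given values yield a linear system in the 3 coefficients.
Solving, f(n) = -5n² + 4n + 5.
The coefficient of n is 4.

4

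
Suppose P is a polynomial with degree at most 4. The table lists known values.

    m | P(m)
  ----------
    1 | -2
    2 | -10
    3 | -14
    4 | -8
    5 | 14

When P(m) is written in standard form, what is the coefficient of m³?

1

First differences: -8, -4, 6, 22. Second differences: 4, 10, 16. Third differences: 6, 6.
Level-3 differences are constant, so P has degree 3.
Fitting a degree-3 polynomial gives P(m) = m³ - 4m² - 3m + 4.
The coefficient of m³ is 1.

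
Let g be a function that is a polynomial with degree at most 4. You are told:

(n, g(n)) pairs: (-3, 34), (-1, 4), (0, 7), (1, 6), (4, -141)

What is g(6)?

-479

Write g(n) = an^4 + bn³ + cn² + dn + e; the 5 given values yield a linear system in the 5 coefficients.
Solving, the leading coefficient vanishes, and g(n) = -2n³ - 2n² + 3n + 7.
Then g(6) = -479.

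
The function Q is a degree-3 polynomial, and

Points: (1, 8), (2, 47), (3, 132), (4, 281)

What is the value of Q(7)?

1292

Write Q(m) = am³ + bm² + cm + d; the 4 given values yield a linear system in the 4 coefficients.
Solving, Q(m) = 3m³ + 5m² + 3m - 3.
Then Q(7) = 1292.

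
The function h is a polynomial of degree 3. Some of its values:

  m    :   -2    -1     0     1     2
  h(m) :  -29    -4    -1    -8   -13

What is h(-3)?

First differences: 25, 3, -7, -5. Second differences: -22, -10, 2. Third differences: 12, 12.
Level-3 differences are constant, so h has degree 3.
Fitting a degree-3 polynomial gives h(m) = 2m³ - 5m² - 4m - 1.
Then h(-3) = -88.

-88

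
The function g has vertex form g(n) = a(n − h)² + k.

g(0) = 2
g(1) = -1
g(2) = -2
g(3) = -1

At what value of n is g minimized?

2

First differences -3, -1, 1; second difference 2 = 2a, so a = 1.
Expanding, the n-coefficient is −2ah = -2h; matching it to the data gives h = 2, and then k = -2.
So g(n) = 1(n − 2)² − 2.
Hence h = 2.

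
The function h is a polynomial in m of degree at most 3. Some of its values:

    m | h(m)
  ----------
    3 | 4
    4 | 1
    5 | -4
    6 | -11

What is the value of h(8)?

Write h(m) = am³ + bm² + cm + d; the 4 given values yield a linear system in the 4 coefficients.
Solving, the leading coefficient vanishes, and h(m) = -m² + 4m + 1.
Then h(8) = -31.

-31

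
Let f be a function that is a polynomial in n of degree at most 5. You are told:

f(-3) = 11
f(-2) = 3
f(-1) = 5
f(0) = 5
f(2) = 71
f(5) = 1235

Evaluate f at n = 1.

Write f(n) = an^5 + bn^4 + cn³ + dn² + en + p; the 6 given values yield a linear system in the 6 coefficients.
Solving, the leading coefficient vanishes, and f(n) = n^4 + 4n³ + 4n² + n + 5.
Then f(1) = 15.

15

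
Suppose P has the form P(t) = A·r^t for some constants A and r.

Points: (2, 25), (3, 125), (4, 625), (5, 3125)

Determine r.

Consecutive ratio: 125/25 = 5, and 625/125 = 5, so r = 5.
Then A·5^2 = 25 gives A = 1, and P(t) = 1·5^t.

5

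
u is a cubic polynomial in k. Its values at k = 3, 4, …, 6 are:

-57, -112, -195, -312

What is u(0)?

0

Write u(k) = ak³ + bk² + ck + d; the 4 given values yield a linear system in the 4 coefficients.
Solving, u(k) = -k³ - 2k² - 4k.
Then u(0) = 0.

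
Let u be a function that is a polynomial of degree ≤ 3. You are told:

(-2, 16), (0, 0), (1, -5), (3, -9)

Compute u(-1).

7

Write u(x) = ax³ + bx² + cx + d; the 4 given values yield a linear system in the 4 coefficients.
Solving, the leading coefficient vanishes, and u(x) = x² - 6x.
Then u(-1) = 7.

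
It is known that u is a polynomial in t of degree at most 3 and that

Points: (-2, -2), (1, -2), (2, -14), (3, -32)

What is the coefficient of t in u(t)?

Write u(t) = at³ + bt² + ct + d; the 4 given values yield a linear system in the 4 coefficients.
Solving, the leading coefficient vanishes, and u(t) = -3t² - 3t + 4.
The coefficient of t is -3.

-3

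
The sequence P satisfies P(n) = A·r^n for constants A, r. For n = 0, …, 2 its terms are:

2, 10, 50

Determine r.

5

Consecutive ratio: 10/2 = 5, and 50/10 = 5, so r = 5.
Then A·5^0 = 2 gives A = 2, and P(n) = 2·5^n.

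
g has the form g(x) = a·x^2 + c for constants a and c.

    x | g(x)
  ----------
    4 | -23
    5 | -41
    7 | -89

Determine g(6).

-63

From g(4) = -23 and g(5) = -41: 16a + c = -23 and 25a + c = -41.
Subtracting: 9a = -18, so a = -2; then c = -23 − (-2)·16 = 9.
So g(x) = -2x² + 9, and g(6) = -63.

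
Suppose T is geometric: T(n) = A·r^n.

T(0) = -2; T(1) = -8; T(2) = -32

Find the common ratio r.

Consecutive ratio: -8/(-2) = 4, and -32/(-8) = 4, so r = 4.
Then A·4^0 = -2 gives A = -2, and T(n) = -2·4^n.

4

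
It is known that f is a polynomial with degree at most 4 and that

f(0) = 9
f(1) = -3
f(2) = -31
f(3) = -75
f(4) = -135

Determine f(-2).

First differences: -12, -28, -44, -60. Second differences: -16, -16, -16.
Level-2 differences are constant, so f has degree 2.
Fitting a degree-2 polynomial gives f(k) = -8k² - 4k + 9.
Then f(-2) = -15.

-15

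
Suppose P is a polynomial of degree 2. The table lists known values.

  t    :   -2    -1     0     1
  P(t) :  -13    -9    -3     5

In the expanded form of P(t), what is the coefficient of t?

First differences: 4, 6, 8. Second differences: 2, 2.
Level-2 differences are constant, so P has degree 2.
Fitting a degree-2 polynomial gives P(t) = t² + 7t - 3.
The coefficient of t is 7.

7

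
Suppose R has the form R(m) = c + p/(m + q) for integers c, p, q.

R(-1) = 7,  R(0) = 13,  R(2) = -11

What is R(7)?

(R(m) − c)(m + q) = p for each data point; the three points give a linear system in c and q, then p follows.
Solving: c = 1, q = -1, p = -12, so R(m) = 1 − 12/(m − 1).
Then R(7) = 1 − 12/6 = -1.

-1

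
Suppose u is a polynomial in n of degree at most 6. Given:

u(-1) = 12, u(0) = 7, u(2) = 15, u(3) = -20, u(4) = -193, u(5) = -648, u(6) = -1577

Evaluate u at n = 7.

-3220

Write u(n) = an^6 + bn^5 + cn^4 + dn³ + en² + pn + q; the 7 given values yield a linear system in the 7 coefficients.
Solving, the top 2 coefficients vanish, and u(n) = -2n^4 + 4n³ + 5n² - 6n + 7.
Then u(7) = -3220.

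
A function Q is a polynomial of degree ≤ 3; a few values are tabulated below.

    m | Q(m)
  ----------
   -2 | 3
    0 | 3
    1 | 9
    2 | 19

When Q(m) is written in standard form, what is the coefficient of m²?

2

Write Q(m) = am³ + bm² + cm + d; the 4 given values yield a linear system in the 4 coefficients.
Solving, the leading coefficient vanishes, and Q(m) = 2m² + 4m + 3.
The coefficient of m² is 2.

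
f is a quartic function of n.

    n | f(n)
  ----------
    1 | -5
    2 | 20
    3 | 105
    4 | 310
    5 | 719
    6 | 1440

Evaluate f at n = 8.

First differences: 25, 85, 205, 409, 721. Second differences: 60, 120, 204, 312. Third differences: 60, 84, 108. Fourth differences: 24, 24.
Level-4 differences are constant, so f has degree 4.
Fitting a degree-4 polynomial gives f(n) = n^4 + 5n² - 5n - 6.
Then f(8) = 4370.

4370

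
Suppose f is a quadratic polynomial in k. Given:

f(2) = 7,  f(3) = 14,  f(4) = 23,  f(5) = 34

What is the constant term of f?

-1

First differences: 7, 9, 11. Second differences: 2, 2.
Level-2 differences are constant, so f has degree 2.
Fitting a degree-2 polynomial gives f(k) = k² + 2k - 1.
The constant term is f(0) = -1.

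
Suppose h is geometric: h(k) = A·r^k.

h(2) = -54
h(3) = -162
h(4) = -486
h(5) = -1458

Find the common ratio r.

Consecutive ratio: -162/(-54) = 3, and -486/(-162) = 3, so r = 3.
Then A·3^2 = -54 gives A = -6, and h(k) = -6·3^k.

3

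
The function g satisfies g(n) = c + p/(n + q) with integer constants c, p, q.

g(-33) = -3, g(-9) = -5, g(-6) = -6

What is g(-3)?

-8

(g(n) − c)(n + q) = p for each data point; the three points give a linear system in c and q, then p follows.
Solving: c = -2, q = -3, p = 36, so g(n) = -2 + 36/(n − 3).
Then g(-3) = -2 + 36/(-6) = -8.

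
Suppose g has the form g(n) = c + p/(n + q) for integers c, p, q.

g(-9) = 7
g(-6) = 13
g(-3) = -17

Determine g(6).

(g(n) − c)(n + q) = p for each data point; the three points give a linear system in c and q, then p follows.
Solving: c = 3, q = 4, p = -20, so g(n) = 3 − 20/(n + 4).
Then g(6) = 3 − 20/10 = 1.

1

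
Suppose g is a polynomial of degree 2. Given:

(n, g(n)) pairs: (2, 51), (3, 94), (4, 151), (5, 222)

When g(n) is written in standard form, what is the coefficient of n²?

First differences: 43, 57, 71. Second differences: 14, 14.
Level-2 differences are constant, so g has degree 2.
Fitting a degree-2 polynomial gives g(n) = 7n² + 8n + 7.
The coefficient of n² is 7.

7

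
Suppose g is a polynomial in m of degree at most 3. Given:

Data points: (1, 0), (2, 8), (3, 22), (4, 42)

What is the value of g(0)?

Write g(m) = am³ + bm² + cm + d; the 4 given values yield a linear system in the 4 coefficients.
Solving, the leading coefficient vanishes, and g(m) = 3m² - m - 2.
Then g(0) = -2.

-2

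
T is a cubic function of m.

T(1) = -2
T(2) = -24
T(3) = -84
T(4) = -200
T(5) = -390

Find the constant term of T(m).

Write T(m) = am³ + bm² + cm + d; the 5 given values yield a linear system in the 4 coefficients.
Solving, T(m) = -3m³ - m² + 2m.
The constant term is T(0) = 0.

0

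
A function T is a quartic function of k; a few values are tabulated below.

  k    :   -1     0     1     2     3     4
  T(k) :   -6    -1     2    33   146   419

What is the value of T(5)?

First differences: 5, 3, 31, 113, 273. Second differences: -2, 28, 82, 160. Third differences: 30, 54, 78. Fourth differences: 24, 24.
Level-4 differences are constant, so T has degree 4.
Extending the table by one column gives the next first difference 535, so T(5) = 419 + 535 = 954.

954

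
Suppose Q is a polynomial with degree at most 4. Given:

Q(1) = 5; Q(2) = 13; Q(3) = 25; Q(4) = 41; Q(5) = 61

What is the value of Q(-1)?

First differences: 8, 12, 16, 20. Second differences: 4, 4, 4.
Level-2 differences are constant, so Q has degree 2.
Fitting a degree-2 polynomial gives Q(n) = 2n² + 2n + 1.
Then Q(-1) = 1.

1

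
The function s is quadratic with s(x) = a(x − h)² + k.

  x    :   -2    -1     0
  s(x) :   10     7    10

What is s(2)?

34

First differences -3, 3; second difference 6 = 2a, so a = 3.
Expanding, the x-coefficient is −2ah = -6h; matching it to the data gives h = -1, and then k = 7.
So s(x) = 3(x + 1)² + 7.
s(2) = 3·3² + 7 = 34.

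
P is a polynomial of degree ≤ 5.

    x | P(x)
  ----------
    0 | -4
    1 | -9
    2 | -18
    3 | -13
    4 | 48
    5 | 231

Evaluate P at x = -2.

42

Write P(x) = ax^5 + bx^4 + cx³ + dx² + ex + p; the 6 given values yield a linear system in the 6 coefficients.
Solving, the leading coefficient vanishes, and P(x) = x^4 - 3x³ - 3x - 4.
Then P(-2) = 42.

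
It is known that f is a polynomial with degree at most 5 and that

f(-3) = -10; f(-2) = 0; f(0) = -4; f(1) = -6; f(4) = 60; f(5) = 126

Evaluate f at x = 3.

20

Write f(x) = ax^5 + bx^4 + cx³ + dx² + ex + p; the 6 given values yield a linear system in the 6 coefficients.
Solving, the top 2 coefficients vanish, and f(x) = x³ + x² - 4x - 4.
Then f(3) = 20.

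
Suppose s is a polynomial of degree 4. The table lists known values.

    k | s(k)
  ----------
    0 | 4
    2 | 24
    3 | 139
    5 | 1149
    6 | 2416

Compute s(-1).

15

Write s(k) = ak^4 + bk³ + ck² + dk + e; the 5 given values yield a linear system in the 5 coefficients.
Solving, s(k) = 2k^4 - k³ + 2k² - 6k + 4.
Then s(-1) = 15.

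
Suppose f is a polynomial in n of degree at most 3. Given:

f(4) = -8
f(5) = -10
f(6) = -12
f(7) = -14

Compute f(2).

First differences: -2, -2, -2.
Level-1 differences are constant, so f has degree 1.
Fitting a degree-1 polynomial gives f(n) = -2n.
Then f(2) = -4.

-4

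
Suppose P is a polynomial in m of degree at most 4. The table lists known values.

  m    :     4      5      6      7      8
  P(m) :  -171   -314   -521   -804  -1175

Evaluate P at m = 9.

-1646

First differences: -143, -207, -283, -371. Second differences: -64, -76, -88. Third differences: -12, -12.
Level-3 differences are constant, so P has degree 3.
Fitting a degree-3 polynomial gives P(m) = -2m³ - 2m² - 3m + 1.
Then P(9) = -1646.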